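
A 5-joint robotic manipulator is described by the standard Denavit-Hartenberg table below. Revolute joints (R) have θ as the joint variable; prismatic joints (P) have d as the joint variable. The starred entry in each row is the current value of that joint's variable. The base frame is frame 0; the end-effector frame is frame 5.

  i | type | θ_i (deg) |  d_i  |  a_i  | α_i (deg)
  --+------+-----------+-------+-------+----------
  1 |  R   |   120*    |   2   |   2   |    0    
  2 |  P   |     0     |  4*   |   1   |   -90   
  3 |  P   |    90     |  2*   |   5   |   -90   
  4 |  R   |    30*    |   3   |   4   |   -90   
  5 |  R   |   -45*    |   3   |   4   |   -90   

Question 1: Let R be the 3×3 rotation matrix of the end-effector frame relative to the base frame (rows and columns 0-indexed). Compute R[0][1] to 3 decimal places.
End-effector y-axis (col 1 of R) = (-0.7500,-0.4330,-0.5000)
R[0][1] = -0.7500

-0.750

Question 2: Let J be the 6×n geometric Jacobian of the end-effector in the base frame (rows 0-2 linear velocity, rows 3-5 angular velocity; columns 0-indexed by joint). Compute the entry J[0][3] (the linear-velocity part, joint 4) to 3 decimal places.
3.822

axis z_3 = (0.5000,-0.8660,-0.0000); lever o_n−o_3 = (8.1210,-2.0414,-4.4136)
cross product → J_v[:, 3] = (3.8223,2.2068,6.0123)
J_ω[:, 3] = z_3
entry J[0][3] = 3.8223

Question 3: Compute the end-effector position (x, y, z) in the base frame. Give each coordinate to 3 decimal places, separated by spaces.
4.889 -0.443 -3.414

after link 1: o_1 = (-1.0000, 1.7321, 2.0000)
after link 2: o_2 = (-1.5000, 2.5981, 6.0000)
after link 3: o_3 = (-3.2321, 1.5981, 1.0000)
after link 4: o_4 = (-0.0000, 0.0000, -2.4641)
after link 5: o_5 = (4.8890, -0.4433, -3.4136)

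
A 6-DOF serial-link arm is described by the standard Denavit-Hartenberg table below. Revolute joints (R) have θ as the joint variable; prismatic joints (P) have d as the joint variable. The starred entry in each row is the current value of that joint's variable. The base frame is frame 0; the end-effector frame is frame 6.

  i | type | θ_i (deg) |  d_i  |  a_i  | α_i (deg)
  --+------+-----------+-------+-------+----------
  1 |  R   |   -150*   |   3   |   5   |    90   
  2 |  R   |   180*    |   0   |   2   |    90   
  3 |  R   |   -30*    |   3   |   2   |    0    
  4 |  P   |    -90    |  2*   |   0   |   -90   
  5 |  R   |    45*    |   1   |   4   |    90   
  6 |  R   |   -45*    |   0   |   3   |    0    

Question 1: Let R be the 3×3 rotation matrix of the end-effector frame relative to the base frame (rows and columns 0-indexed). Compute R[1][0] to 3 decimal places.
End-effector x-axis (col 0 of R) = (-0.7071,-0.5000,-0.5000)
R[1][0] = -0.5000

-0.500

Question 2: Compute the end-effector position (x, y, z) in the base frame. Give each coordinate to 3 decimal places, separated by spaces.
after link 1: o_1 = (-4.3301, -2.5000, 3.0000)
after link 2: o_2 = (-2.5981, -1.5000, 3.0000)
after link 3: o_3 = (-0.5981, -1.5000, 6.0000)
after link 4: o_4 = (-0.5981, -1.5000, 8.0000)
after link 5: o_5 = (0.4019, -4.3284, 5.1716)
after link 6: o_6 = (-1.7194, -5.8284, 3.6716)

-1.719 -5.828 3.672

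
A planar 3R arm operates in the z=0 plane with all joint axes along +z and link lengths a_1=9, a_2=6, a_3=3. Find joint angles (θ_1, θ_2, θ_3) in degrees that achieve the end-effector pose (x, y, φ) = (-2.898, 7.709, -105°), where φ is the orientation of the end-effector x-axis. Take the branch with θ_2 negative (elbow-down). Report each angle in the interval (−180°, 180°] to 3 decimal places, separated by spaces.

135.000 -89.998 -150.003

wrist centre = target − a_3·(cos φ, sin φ) = (-2.1215, 10.6068)
cos θ_2 = (117.0047−9²−6²)/(2·9·6) = 0.0000; θ_2 = -89.9975° (elbow-down)
β = atan2(10.6068,-2.1215) = 101.3109°; ψ = atan2(-6.0000,9.0003) = -33.6893°
θ_1 = β − ψ = 135.0002°
θ_3 = φ − θ_1 − θ_2 = -150.0027° (wrapped to (-180°,180°])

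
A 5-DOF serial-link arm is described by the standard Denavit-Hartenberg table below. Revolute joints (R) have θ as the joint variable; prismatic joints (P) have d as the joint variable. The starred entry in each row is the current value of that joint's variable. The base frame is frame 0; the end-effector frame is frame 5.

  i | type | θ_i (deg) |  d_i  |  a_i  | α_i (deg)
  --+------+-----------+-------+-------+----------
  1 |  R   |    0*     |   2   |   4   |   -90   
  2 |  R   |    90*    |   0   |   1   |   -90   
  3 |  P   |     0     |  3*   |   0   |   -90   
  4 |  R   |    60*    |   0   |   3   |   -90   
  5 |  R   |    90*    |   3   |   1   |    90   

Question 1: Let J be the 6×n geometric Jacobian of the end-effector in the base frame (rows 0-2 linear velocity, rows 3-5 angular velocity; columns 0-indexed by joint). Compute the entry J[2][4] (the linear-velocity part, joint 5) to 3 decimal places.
0.500

axis z_4 = (0.5000,-0.0000,0.8660); lever o_n−o_4 = (1.5000,1.0000,2.5981)
cross product → J_v[:, 4] = (-0.8660,0.0000,0.5000)
J_ω[:, 4] = z_4
entry J[2][4] = 0.5000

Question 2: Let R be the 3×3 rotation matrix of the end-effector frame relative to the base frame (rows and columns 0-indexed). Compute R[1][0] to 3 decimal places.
End-effector x-axis (col 0 of R) = (0.0000,1.0000,0.0000)
R[1][0] = 1.0000

1.000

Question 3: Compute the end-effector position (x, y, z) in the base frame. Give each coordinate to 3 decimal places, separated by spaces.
5.098 1.000 2.098

after link 1: o_1 = (4.0000, 0.0000, 2.0000)
after link 2: o_2 = (4.0000, 0.0000, 1.0000)
after link 3: o_3 = (1.0000, 0.0000, 1.0000)
after link 4: o_4 = (3.5981, 0.0000, -0.5000)
after link 5: o_5 = (5.0981, 1.0000, 2.0981)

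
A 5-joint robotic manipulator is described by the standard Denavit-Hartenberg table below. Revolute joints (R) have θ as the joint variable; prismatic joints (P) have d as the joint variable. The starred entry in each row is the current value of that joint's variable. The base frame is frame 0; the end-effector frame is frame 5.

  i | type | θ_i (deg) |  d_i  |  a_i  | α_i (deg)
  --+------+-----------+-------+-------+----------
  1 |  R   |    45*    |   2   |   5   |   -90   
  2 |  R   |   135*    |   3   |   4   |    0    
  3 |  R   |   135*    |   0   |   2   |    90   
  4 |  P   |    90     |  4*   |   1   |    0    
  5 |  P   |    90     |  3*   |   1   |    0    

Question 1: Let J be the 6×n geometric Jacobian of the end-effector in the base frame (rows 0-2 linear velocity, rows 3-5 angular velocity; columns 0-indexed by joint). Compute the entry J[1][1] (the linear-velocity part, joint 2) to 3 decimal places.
-1.293

axis z_1 = (-0.7071,0.7071,0.0000); lever o_n−o_1 = (-9.7782,-4.1213,-1.8284)
cross product → J_v[:, 1] = (-1.2929,-1.2929,9.8284)
J_ω[:, 1] = z_1
entry J[1][1] = -1.2929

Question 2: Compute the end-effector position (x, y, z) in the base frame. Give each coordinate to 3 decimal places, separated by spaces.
-6.243 -0.586 0.172

after link 1: o_1 = (3.5355, 3.5355, 2.0000)
after link 2: o_2 = (-0.5858, 3.6569, -0.8284)
after link 3: o_3 = (-0.5858, 3.6569, 1.1716)
after link 4: o_4 = (-4.1213, 1.5355, 1.1716)
after link 5: o_5 = (-6.2426, -0.5858, 0.1716)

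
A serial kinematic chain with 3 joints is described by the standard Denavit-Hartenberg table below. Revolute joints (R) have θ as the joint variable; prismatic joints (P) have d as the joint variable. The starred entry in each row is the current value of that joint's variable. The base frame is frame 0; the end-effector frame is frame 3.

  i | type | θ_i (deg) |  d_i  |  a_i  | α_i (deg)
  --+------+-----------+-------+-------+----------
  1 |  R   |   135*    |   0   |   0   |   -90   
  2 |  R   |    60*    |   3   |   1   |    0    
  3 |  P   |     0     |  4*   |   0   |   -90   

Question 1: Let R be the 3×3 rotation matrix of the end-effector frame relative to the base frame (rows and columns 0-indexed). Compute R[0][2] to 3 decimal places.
End-effector z-axis (col 2 of R) = (0.6124,-0.6124,-0.5000)
R[0][2] = 0.6124

0.612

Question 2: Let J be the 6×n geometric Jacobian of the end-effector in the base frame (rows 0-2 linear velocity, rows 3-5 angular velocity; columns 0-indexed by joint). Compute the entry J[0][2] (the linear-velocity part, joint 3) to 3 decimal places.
prismatic axis z_2 = (-0.7071,-0.7071,0.0000)
J_v[:, 2] = z_2; J_ω[:, 2] = (0,0,0)
entry J[0][2] = -0.7071

-0.707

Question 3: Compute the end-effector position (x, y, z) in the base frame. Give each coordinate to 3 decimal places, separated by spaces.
-5.303 -4.596 -0.866

after link 1: o_1 = (0.0000, 0.0000, 0.0000)
after link 2: o_2 = (-2.4749, -1.7678, -0.8660)
after link 3: o_3 = (-5.3033, -4.5962, -0.8660)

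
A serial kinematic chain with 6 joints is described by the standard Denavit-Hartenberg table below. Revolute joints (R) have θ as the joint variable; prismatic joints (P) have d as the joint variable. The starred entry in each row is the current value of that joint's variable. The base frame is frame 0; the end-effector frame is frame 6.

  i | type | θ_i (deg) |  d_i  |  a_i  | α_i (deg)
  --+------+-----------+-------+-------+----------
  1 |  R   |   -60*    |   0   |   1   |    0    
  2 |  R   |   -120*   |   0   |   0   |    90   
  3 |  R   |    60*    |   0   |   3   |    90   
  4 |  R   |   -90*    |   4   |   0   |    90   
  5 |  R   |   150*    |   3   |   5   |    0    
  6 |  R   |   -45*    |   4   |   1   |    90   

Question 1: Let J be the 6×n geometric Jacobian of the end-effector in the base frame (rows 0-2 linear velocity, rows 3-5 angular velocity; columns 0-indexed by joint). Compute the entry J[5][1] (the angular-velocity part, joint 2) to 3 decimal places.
1.000

axis z_1 = (0.0000,0.0000,1.0000); lever o_n−o_1 = (-4.4657,4.5889,-7.1971)
cross product → J_v[:, 1] = (-4.5889,-4.4657,0.0000)
J_ω[:, 1] = z_1
entry J[5][1] = 1.0000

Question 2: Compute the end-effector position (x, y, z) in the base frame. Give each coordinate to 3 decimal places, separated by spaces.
after link 1: o_1 = (0.5000, -0.8660, 0.0000)
after link 2: o_2 = (0.5000, -0.8660, 0.0000)
after link 3: o_3 = (-1.0000, -0.8660, 2.5981)
after link 4: o_4 = (-4.4641, -0.8660, 0.5981)
after link 5: o_5 = (-5.1292, 3.4641, -3.2500)
after link 6: o_6 = (-3.9657, 3.7229, -7.1971)

-3.966 3.723 -7.197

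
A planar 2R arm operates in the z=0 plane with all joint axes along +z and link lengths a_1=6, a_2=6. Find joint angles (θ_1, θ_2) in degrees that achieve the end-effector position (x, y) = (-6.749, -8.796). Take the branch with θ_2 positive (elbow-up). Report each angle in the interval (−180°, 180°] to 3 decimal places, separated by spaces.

-149.994 44.992

cos θ_2 = (122.9186−6²−6²)/(2·6·6) = 0.7072; θ_2 = 44.9922° (elbow-up)
β = atan2(-8.7960,-6.7490) = -127.4983°; ψ = atan2(4.2421,10.2432) = 22.4961°
θ_1 = β − ψ = -149.9944°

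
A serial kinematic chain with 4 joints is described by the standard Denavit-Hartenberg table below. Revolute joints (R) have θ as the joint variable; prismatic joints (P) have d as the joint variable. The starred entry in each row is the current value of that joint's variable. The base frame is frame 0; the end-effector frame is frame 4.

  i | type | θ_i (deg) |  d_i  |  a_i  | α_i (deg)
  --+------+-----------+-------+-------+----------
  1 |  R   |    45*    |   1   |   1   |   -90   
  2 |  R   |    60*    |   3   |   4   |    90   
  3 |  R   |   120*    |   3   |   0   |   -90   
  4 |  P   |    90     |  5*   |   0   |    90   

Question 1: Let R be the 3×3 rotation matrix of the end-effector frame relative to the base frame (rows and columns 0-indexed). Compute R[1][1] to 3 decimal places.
-0.660

End-effector y-axis (col 1 of R) = (0.0474,-0.6597,0.7500)
R[1][1] = -0.6597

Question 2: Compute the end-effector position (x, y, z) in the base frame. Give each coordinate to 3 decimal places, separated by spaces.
after link 1: o_1 = (0.7071, 0.7071, 1.0000)
after link 2: o_2 = (0.0000, 4.2426, -2.4641)
after link 3: o_3 = (1.8371, 6.0798, -0.9641)
after link 4: o_4 = (2.0740, 2.7811, 2.7859)

2.074 2.781 2.786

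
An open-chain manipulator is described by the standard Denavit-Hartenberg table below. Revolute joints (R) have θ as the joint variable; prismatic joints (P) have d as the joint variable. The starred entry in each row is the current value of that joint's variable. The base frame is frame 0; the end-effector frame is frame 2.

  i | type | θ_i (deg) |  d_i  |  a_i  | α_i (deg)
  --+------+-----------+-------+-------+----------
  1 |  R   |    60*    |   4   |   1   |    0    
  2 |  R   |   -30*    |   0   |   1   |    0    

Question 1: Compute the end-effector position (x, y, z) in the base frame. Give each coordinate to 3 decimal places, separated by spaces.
1.366 1.366 4.000

after link 1: o_1 = (0.5000, 0.8660, 4.0000)
after link 2: o_2 = (1.3660, 1.3660, 4.0000)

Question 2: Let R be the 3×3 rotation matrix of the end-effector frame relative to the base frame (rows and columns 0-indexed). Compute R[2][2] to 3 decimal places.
1.000

End-effector z-axis (col 2 of R) = (0.0000,0.0000,1.0000)
R[2][2] = 1.0000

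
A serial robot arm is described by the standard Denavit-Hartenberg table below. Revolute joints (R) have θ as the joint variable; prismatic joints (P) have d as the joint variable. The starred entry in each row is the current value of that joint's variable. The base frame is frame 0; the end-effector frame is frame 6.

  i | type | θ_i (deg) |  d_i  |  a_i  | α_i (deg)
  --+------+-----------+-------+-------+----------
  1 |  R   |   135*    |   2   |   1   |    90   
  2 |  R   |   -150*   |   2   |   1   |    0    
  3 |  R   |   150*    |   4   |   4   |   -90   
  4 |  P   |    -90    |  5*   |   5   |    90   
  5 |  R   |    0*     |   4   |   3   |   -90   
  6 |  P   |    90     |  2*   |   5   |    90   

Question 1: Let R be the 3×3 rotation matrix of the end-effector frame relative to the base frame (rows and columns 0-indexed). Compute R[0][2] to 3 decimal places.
End-effector z-axis (col 2 of R) = (0.7071,0.7071,0.0000)
R[0][2] = 0.7071

0.707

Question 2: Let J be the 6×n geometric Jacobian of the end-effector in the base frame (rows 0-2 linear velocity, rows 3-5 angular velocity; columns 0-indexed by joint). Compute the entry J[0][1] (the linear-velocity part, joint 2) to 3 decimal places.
4.596

axis z_1 = (0.7071,0.7071,0.0000); lever o_n−o_1 = (6.9763,12.8227,6.5000)
cross product → J_v[:, 1] = (4.5962,-4.5962,4.1340)
J_ω[:, 1] = z_1
entry J[0][1] = 4.5962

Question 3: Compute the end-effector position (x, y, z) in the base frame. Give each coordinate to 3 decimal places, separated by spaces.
6.269 13.530 8.500

after link 1: o_1 = (-0.7071, 0.7071, 2.0000)
after link 2: o_2 = (1.3195, 1.5089, 1.5000)
after link 3: o_3 = (1.3195, 7.1658, 1.5000)
after link 4: o_4 = (4.8550, 10.7013, 6.5000)
after link 5: o_5 = (9.8048, 9.9942, 6.5000)
after link 6: o_6 = (6.2692, 13.5298, 8.5000)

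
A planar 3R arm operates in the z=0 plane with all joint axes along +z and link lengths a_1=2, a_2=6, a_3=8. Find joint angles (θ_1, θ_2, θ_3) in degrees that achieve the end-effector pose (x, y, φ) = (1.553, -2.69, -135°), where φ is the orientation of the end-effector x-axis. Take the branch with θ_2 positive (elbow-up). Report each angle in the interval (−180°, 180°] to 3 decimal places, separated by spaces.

wrist centre = target − a_3·(cos φ, sin φ) = (7.2099, 2.9669)
cos θ_2 = (60.7842−2²−6²)/(2·2·6) = 0.8660; θ_2 = 30.0018° (elbow-up)
β = atan2(2.9669,7.2099) = 22.3672°; ψ = atan2(3.0002,7.1961) = 22.6322°
θ_1 = β − ψ = -0.2650°
θ_3 = φ − θ_1 − θ_2 = -164.7369° (wrapped to (-180°,180°])

-0.265 30.002 -164.737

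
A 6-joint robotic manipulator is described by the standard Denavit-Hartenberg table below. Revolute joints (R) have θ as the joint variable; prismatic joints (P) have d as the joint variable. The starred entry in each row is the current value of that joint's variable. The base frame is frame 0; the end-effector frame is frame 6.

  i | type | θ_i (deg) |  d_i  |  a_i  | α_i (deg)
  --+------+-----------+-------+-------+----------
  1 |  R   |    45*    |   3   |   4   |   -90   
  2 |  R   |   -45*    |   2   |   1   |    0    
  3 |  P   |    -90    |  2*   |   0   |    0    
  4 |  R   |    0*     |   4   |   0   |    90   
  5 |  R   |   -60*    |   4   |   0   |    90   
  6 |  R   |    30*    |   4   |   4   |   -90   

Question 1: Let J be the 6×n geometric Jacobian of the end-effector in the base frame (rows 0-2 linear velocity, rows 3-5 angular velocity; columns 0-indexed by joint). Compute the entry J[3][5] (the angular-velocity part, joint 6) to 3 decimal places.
0.787

axis z_5 = (0.7866,0.0795,-0.6124); lever o_n−o_5 = (3.4016,-3.6695,-2.6390)
cross product → J_v[:, 5] = (-2.4568,-0.0073,-3.1566)
J_ω[:, 5] = z_5
entry J[3][5] = 0.7866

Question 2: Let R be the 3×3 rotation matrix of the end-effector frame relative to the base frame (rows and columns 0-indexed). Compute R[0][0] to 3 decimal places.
End-effector x-axis (col 0 of R) = (0.0638,-0.9968,-0.0474)
R[0][0] = 0.0638

0.064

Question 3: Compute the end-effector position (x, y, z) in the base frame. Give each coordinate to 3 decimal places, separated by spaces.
after link 1: o_1 = (2.8284, 2.8284, 3.0000)
after link 2: o_2 = (1.9142, 4.7426, 3.7071)
after link 3: o_3 = (0.5000, 6.1569, 3.7071)
after link 4: o_4 = (-2.3284, 8.9853, 3.7071)
after link 5: o_5 = (-4.3284, 6.9853, 0.8787)
after link 6: o_6 = (-0.9269, 3.3158, -1.7603)

-0.927 3.316 -1.760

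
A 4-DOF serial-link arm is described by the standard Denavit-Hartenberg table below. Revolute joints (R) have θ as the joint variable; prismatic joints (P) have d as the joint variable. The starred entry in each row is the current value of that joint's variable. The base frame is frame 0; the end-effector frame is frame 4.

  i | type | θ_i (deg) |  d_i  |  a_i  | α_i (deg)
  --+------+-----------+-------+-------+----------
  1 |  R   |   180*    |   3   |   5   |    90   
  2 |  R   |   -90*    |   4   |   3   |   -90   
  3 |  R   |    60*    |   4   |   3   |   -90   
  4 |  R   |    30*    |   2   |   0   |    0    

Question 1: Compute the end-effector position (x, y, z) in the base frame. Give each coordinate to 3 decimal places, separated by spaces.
-9.000 0.402 0.232

after link 1: o_1 = (-5.0000, 0.0000, 3.0000)
after link 2: o_2 = (-5.0000, 4.0000, 0.0000)
after link 3: o_3 = (-9.0000, 1.4019, -1.5000)
after link 4: o_4 = (-9.0000, 0.4019, 0.2321)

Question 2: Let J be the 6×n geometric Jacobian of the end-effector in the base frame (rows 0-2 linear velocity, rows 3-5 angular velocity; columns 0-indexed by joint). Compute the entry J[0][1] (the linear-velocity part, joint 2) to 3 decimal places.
-2.768

axis z_1 = (0.0000,1.0000,0.0000); lever o_n−o_1 = (-4.0000,0.4019,-2.7679)
cross product → J_v[:, 1] = (-2.7679,0.0000,4.0000)
J_ω[:, 1] = z_1
entry J[0][1] = -2.7679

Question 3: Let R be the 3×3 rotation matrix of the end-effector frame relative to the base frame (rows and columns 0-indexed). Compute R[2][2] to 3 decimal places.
0.866

End-effector z-axis (col 2 of R) = (-0.0000,-0.5000,0.8660)
R[2][2] = 0.8660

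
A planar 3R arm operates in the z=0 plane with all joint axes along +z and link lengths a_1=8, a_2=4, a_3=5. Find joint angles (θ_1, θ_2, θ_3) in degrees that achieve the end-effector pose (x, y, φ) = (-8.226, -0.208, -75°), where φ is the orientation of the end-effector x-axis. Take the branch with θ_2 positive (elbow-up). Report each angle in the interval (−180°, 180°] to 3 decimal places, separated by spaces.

134.996 60.009 89.995

wrist centre = target − a_3·(cos φ, sin φ) = (-9.5201, 4.6216)
cos θ_2 = (111.9917−8²−4²)/(2·8·4) = 0.4999; θ_2 = 60.0086° (elbow-up)
β = atan2(4.6216,-9.5201) = 154.1053°; ψ = atan2(3.4644,9.9995) = 19.1091°
θ_1 = β − ψ = 134.9962°
θ_3 = φ − θ_1 − θ_2 = 89.9952° (wrapped to (-180°,180°])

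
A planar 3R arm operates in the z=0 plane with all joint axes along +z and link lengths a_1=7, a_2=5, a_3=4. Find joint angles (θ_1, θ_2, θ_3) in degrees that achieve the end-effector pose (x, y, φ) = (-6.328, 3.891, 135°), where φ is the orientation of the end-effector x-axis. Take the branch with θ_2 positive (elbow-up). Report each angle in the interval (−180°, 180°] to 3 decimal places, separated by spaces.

119.994 150.004 -134.997

wrist centre = target − a_3·(cos φ, sin φ) = (-3.4996, 1.0626)
cos θ_2 = (13.3761−7²−5²)/(2·7·5) = -0.8661; θ_2 = 150.0035° (elbow-up)
β = atan2(1.0626,-3.4996) = 163.1102°; ψ = atan2(2.4997,2.6697) = 43.1166°
θ_1 = β − ψ = 119.9935°
θ_3 = φ − θ_1 − θ_2 = -134.9971° (wrapped to (-180°,180°])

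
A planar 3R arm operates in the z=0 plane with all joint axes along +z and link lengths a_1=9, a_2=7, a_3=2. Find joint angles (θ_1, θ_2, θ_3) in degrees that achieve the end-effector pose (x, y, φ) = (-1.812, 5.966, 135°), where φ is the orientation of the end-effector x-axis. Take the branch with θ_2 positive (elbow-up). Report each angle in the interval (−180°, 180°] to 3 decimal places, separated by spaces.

wrist centre = target − a_3·(cos φ, sin φ) = (-0.3978, 4.5518)
cos θ_2 = (20.8770−9²−7²)/(2·9·7) = -0.8661; θ_2 = 150.0035° (elbow-up)
β = atan2(4.5518,-0.3978) = 94.9945°; ψ = atan2(3.4996,2.9376) = 49.9897°
θ_1 = β − ψ = 45.0047°
θ_3 = φ − θ_1 − θ_2 = -60.0082° (wrapped to (-180°,180°])

45.005 150.003 -60.008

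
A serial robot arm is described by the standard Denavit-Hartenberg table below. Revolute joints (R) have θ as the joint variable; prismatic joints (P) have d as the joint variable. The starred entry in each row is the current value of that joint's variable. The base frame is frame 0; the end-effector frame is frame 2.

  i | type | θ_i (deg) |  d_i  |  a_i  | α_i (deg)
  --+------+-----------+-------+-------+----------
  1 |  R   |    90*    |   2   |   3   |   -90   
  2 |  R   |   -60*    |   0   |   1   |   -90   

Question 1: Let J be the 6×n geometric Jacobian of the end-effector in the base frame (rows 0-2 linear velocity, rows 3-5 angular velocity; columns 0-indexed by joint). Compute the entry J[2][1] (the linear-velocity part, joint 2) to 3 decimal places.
axis z_1 = (-1.0000,0.0000,0.0000); lever o_n−o_1 = (0.0000,0.5000,0.8660)
cross product → J_v[:, 1] = (0.0000,0.8660,-0.5000)
J_ω[:, 1] = z_1
entry J[2][1] = -0.5000

-0.500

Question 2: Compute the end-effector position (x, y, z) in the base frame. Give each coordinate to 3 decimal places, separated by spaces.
after link 1: o_1 = (0.0000, 3.0000, 2.0000)
after link 2: o_2 = (0.0000, 3.5000, 2.8660)

0.000 3.500 2.866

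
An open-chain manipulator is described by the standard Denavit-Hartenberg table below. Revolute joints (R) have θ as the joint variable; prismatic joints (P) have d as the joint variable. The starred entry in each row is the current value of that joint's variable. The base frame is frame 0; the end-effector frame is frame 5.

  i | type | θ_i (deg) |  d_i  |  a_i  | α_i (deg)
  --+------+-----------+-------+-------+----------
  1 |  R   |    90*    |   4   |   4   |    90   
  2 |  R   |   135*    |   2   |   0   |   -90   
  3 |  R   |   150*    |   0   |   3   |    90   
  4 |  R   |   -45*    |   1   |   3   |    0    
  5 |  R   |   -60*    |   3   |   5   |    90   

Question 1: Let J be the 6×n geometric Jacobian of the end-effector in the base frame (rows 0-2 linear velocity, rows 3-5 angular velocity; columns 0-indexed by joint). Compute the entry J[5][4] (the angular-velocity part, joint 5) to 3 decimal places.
axis z_4 = (-0.8660,-0.3536,0.3536); lever o_n−o_4 = (-1.9510,1.5619,5.2682)
cross product → J_v[:, 4] = (-2.4148,3.8726,-2.0425)
J_ω[:, 4] = z_4
entry J[5][4] = 0.3536

0.354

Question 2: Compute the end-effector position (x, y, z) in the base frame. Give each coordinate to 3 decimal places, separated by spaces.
-3.378 9.845 7.986

after link 1: o_1 = (0.0000, 4.0000, 4.0000)
after link 2: o_2 = (2.0000, 4.0000, 4.0000)
after link 3: o_3 = (0.5000, 5.8371, 2.1629)
after link 4: o_4 = (-1.4267, 8.2826, 2.7174)
after link 5: o_5 = (-3.3777, 9.8445, 7.9856)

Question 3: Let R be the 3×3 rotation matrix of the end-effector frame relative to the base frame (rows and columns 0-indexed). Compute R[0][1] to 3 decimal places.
-0.866

End-effector y-axis (col 1 of R) = (-0.8660,-0.3536,0.3536)
R[0][1] = -0.8660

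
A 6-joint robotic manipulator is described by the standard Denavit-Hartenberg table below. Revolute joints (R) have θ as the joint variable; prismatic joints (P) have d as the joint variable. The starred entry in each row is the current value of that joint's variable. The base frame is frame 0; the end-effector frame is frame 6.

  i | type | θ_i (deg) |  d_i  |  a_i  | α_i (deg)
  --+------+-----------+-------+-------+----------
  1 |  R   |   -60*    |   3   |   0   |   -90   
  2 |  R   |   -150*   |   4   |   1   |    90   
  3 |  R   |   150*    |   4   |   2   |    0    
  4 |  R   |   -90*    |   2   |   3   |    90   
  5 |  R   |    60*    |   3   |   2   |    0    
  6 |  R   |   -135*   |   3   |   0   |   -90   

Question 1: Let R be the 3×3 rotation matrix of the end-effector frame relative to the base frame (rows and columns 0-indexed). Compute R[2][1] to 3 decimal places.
End-effector y-axis (col 1 of R) = (0.8080,-0.3995,-0.4330)
R[2][1] = -0.4330

-0.433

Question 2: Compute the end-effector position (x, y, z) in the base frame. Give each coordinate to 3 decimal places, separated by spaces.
after link 1: o_1 = (0.0000, 0.0000, 3.0000)
after link 2: o_2 = (3.0311, 2.7500, 3.5000)
after link 3: o_3 = (3.6471, 3.6830, -0.8301)
after link 4: o_4 = (4.7476, 6.9731, -1.8122)
after link 5: o_5 = (2.4240, 9.7296, -1.7631)
after link 6: o_6 = (0.0000, 10.9282, -0.4641)

0.000 10.928 -0.464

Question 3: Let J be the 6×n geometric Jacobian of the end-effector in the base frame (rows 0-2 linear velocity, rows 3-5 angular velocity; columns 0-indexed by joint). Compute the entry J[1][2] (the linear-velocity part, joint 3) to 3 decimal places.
axis z_2 = (-0.2500,0.4330,-0.8660); lever o_n−o_2 = (-3.0311,8.1782,-3.9641)
cross product → J_v[:, 2] = (5.3660,1.6340,-0.7321)
J_ω[:, 2] = z_2
entry J[1][2] = 1.6340

1.634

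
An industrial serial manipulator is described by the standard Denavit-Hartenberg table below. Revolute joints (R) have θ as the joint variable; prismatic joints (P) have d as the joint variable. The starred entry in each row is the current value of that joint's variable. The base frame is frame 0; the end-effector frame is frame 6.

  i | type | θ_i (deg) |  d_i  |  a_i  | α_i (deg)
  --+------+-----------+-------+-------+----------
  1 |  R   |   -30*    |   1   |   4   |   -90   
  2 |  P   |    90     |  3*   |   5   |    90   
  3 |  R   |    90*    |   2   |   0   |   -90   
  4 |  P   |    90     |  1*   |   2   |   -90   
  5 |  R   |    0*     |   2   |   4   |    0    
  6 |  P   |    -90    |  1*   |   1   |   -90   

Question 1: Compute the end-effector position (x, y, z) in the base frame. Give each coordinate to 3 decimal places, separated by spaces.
after link 1: o_1 = (3.4641, -2.0000, 1.0000)
after link 2: o_2 = (4.9641, 0.5981, -4.0000)
after link 3: o_3 = (6.6962, -0.4019, -4.0000)
after link 4: o_4 = (4.9641, 0.5981, -3.0000)
after link 5: o_5 = (0.5000, 0.8660, -3.0000)
after link 6: o_6 = (0.0000, 0.0000, -2.0000)

0.000 0.000 -2.000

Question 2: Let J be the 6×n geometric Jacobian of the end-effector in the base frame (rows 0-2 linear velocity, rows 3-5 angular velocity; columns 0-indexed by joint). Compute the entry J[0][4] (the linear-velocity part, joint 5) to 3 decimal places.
axis z_4 = (-0.5000,-0.8660,0.0000); lever o_n−o_4 = (-4.9641,-0.5981,1.0000)
cross product → J_v[:, 4] = (-0.8660,0.5000,-4.0000)
J_ω[:, 4] = z_4
entry J[0][4] = -0.8660

-0.866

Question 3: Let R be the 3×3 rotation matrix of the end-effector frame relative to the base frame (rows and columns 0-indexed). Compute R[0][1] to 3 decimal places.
End-effector y-axis (col 1 of R) = (0.5000,0.8660,-0.0000)
R[0][1] = 0.5000

0.500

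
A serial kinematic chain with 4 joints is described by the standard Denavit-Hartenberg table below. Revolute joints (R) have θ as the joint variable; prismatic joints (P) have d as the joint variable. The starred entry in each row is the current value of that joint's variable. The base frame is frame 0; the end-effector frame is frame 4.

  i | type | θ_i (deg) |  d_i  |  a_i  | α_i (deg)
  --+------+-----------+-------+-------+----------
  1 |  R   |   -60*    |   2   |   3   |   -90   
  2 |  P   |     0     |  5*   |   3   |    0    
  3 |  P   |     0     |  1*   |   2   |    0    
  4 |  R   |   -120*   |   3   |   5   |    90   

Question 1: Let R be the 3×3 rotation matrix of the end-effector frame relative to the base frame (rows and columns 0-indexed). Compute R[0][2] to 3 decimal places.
End-effector z-axis (col 2 of R) = (-0.4330,0.7500,-0.5000)
R[0][2] = -0.4330

-0.433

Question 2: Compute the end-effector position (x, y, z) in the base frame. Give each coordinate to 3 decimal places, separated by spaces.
10.544 -0.263 6.330

after link 1: o_1 = (1.5000, -2.5981, 2.0000)
after link 2: o_2 = (7.3301, -2.6962, 2.0000)
after link 3: o_3 = (9.1962, -3.9282, 2.0000)
after link 4: o_4 = (10.5442, -0.2631, 6.3301)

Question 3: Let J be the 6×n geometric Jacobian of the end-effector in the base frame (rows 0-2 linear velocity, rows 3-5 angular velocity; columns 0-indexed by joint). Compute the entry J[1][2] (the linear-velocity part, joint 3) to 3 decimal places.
0.500

prismatic axis z_2 = (0.8660,0.5000,0.0000)
J_v[:, 2] = z_2; J_ω[:, 2] = (0,0,0)
entry J[1][2] = 0.5000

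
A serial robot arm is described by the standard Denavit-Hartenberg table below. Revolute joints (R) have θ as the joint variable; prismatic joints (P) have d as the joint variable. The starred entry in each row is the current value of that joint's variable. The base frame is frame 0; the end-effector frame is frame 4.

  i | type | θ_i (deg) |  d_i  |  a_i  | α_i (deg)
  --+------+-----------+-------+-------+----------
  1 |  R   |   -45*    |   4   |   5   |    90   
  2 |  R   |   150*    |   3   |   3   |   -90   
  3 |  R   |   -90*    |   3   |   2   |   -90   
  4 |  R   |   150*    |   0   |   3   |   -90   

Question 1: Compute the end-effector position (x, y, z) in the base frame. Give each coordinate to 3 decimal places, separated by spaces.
after link 1: o_1 = (3.5355, -3.5355, 4.0000)
after link 2: o_2 = (-0.4229, -3.8197, 5.5000)
after link 3: o_3 = (-2.8978, -4.1733, 2.9019)
after link 4: o_4 = (-0.5303, -2.8665, 4.2010)

-0.530 -2.867 4.201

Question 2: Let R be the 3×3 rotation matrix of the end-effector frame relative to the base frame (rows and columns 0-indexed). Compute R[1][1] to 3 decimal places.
-0.612

End-effector y-axis (col 1 of R) = (0.6124,-0.6124,-0.5000)
R[1][1] = -0.6124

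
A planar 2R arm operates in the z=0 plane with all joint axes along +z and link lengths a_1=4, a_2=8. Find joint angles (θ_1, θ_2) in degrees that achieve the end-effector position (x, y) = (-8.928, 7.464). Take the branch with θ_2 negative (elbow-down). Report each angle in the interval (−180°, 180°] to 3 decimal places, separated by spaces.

160.214 -30.009

cos θ_2 = (135.4205−4²−8²)/(2·4·8) = 0.8659; θ_2 = -30.0092° (elbow-down)
β = atan2(7.4640,-8.9280) = 140.1037°; ψ = atan2(-4.0011,10.9276) = -20.1101°
θ_1 = β − ψ = 160.2138°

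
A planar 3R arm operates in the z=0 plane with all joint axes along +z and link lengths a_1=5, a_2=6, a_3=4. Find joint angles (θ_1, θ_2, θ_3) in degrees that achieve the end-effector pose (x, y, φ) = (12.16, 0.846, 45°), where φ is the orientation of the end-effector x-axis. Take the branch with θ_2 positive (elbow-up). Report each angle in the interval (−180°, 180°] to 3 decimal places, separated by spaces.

wrist centre = target − a_3·(cos φ, sin φ) = (9.3316, -1.9824)
cos θ_2 = (91.0083−5²−6²)/(2·5·6) = 0.5001; θ_2 = 59.9909° (elbow-up)
β = atan2(-1.9824,9.3316) = -11.9938°; ψ = atan2(5.1957,8.0008) = 32.9994°
θ_1 = β − ψ = -44.9932°
θ_3 = φ − θ_1 − θ_2 = 30.0023° (wrapped to (-180°,180°])

-44.993 59.991 30.002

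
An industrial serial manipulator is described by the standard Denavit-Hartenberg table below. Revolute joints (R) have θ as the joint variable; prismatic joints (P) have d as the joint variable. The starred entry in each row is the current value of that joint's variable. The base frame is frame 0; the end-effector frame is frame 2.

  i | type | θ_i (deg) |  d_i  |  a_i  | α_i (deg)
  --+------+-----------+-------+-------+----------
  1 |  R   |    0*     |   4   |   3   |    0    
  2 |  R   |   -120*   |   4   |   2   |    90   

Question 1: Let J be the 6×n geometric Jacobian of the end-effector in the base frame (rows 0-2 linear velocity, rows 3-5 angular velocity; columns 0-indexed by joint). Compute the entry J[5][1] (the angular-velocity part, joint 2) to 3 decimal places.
axis z_1 = (0.0000,0.0000,1.0000); lever o_n−o_1 = (-1.0000,-1.7321,4.0000)
cross product → J_v[:, 1] = (1.7321,-1.0000,0.0000)
J_ω[:, 1] = z_1
entry J[5][1] = 1.0000

1.000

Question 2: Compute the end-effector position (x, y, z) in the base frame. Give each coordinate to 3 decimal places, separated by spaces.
after link 1: o_1 = (3.0000, 0.0000, 4.0000)
after link 2: o_2 = (2.0000, -1.7321, 8.0000)

2.000 -1.732 8.000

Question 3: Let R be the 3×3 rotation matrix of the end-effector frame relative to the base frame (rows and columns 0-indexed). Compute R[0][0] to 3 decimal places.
-0.500

End-effector x-axis (col 0 of R) = (-0.5000,-0.8660,0.0000)
R[0][0] = -0.5000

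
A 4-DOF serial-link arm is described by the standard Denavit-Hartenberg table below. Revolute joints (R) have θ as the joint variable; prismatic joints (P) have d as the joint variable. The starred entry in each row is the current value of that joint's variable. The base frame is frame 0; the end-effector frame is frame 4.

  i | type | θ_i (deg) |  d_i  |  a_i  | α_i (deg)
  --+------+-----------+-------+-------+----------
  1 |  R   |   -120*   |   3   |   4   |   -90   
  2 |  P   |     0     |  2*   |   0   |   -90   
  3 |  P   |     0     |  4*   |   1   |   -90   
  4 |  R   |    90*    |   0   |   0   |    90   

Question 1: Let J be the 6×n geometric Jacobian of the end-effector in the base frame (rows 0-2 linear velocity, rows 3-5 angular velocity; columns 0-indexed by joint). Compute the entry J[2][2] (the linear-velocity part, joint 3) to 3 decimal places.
-1.000

prismatic axis z_2 = (0.0000,-0.0000,-1.0000)
J_v[:, 2] = z_2; J_ω[:, 2] = (0,0,0)
entry J[2][2] = -1.0000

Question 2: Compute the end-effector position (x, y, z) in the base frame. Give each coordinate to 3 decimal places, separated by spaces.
-0.768 -5.330 -1.000

after link 1: o_1 = (-2.0000, -3.4641, 3.0000)
after link 2: o_2 = (-0.2679, -4.4641, 3.0000)
after link 3: o_3 = (-0.7679, -5.3301, -1.0000)
after link 4: o_4 = (-0.7679, -5.3301, -1.0000)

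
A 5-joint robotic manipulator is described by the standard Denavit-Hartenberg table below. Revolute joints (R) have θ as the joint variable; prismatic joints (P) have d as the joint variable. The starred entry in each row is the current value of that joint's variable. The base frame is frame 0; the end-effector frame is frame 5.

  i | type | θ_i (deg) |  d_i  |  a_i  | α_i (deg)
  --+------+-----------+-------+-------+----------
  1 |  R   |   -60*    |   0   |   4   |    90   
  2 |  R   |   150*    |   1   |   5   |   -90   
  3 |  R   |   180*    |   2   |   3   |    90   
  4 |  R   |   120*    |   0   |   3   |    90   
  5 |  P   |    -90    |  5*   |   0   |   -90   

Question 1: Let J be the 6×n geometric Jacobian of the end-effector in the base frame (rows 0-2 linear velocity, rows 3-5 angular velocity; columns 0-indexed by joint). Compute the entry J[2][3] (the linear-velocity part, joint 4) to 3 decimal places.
0.098

axis z_3 = (0.8660,0.5000,-0.0000); lever o_n−o_3 = (-0.0490,0.0849,-5.8301)
cross product → J_v[:, 3] = (-2.9151,5.0490,0.0981)
J_ω[:, 3] = z_3
entry J[2][3] = 0.0981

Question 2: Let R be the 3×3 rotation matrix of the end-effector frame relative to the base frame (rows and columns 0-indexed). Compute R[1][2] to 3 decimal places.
0.750

End-effector z-axis (col 2 of R) = (-0.4330,0.7500,-0.5000)
R[1][2] = 0.7500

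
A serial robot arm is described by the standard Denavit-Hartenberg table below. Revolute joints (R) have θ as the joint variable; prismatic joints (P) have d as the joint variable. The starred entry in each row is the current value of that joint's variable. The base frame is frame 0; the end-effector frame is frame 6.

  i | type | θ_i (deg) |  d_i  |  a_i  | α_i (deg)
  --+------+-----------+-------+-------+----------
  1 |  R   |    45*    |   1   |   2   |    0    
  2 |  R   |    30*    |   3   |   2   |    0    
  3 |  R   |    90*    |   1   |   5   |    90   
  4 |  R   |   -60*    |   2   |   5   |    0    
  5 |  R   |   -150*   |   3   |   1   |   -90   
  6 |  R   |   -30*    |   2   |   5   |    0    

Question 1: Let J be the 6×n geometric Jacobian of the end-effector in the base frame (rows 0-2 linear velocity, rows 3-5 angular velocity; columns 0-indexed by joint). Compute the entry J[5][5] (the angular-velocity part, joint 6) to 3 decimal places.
-0.866

axis z_5 = (0.4830,-0.1294,-0.8660); lever o_n−o_5 = (5.2352,1.1854,0.4330)
cross product → J_v[:, 5] = (0.9706,-4.7429,1.2500)
J_ω[:, 5] = z_5
entry J[5][5] = -0.8660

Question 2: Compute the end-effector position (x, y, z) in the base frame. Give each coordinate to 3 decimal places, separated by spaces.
2.053 11.078 1.603

after link 1: o_1 = (1.4142, 1.4142, 1.0000)
after link 2: o_2 = (1.9319, 3.3461, 4.0000)
after link 3: o_3 = (-2.8978, 4.6402, 5.0000)
after link 4: o_4 = (-4.7950, 7.2191, 0.6699)
after link 5: o_5 = (-3.1820, 9.8927, 1.1699)
after link 6: o_6 = (2.0532, 11.0781, 1.6029)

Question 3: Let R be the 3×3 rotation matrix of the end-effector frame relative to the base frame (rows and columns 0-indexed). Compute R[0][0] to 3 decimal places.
End-effector x-axis (col 0 of R) = (0.8539,0.2888,0.4330)
R[0][0] = 0.8539

0.854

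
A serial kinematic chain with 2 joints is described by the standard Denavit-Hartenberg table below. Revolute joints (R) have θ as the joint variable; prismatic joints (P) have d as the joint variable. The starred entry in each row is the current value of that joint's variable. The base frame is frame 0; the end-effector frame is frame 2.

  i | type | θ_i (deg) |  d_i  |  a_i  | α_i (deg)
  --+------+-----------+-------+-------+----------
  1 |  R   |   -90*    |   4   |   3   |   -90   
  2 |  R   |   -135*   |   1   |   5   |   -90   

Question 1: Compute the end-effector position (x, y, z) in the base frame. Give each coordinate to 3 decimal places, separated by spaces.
1.000 0.536 7.536

after link 1: o_1 = (0.0000, -3.0000, 4.0000)
after link 2: o_2 = (1.0000, 0.5355, 7.5355)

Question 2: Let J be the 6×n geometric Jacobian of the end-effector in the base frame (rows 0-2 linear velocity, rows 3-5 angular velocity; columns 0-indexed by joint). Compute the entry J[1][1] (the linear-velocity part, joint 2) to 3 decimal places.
axis z_1 = (1.0000,0.0000,0.0000); lever o_n−o_1 = (1.0000,3.5355,3.5355)
cross product → J_v[:, 1] = (0.0000,-3.5355,3.5355)
J_ω[:, 1] = z_1
entry J[1][1] = -3.5355

-3.536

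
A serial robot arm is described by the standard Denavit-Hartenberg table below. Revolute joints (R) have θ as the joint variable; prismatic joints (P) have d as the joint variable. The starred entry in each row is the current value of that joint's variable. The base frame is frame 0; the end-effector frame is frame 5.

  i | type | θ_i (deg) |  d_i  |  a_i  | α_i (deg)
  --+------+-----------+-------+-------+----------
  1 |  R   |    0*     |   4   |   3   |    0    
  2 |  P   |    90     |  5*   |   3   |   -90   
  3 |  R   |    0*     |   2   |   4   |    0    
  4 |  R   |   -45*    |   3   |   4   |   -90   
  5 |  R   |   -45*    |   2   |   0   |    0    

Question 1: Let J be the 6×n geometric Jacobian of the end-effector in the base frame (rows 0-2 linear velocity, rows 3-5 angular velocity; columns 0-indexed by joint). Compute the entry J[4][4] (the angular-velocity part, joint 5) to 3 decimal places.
0.707

axis z_4 = (-0.0000,0.7071,-0.7071); lever o_n−o_4 = (-0.0000,1.4142,-1.4142)
cross product → J_v[:, 4] = (-0.0000,0.0000,0.0000)
J_ω[:, 4] = z_4
entry J[4][4] = 0.7071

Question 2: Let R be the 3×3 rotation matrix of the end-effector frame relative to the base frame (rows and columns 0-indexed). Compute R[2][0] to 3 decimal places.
0.500

End-effector x-axis (col 0 of R) = (-0.7071,0.5000,0.5000)
R[2][0] = 0.5000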